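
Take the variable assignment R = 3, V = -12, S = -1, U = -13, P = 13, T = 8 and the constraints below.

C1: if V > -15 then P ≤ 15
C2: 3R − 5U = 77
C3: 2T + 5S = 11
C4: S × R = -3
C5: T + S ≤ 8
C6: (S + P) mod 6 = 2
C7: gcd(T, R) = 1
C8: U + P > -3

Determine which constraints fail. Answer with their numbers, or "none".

C1: V = -12 > -15, so we need P ≤ 15; P = 13 ≤ 15  holds
C2: 3R − 5U = 3(3) − 5(-13) = 74, not 77  fails
C3: 2T + 5S = 2(8) + 5(-1) = 11  holds
C4: S × R = -1 × 3 = -3  holds
C5: T + S = 8 + (-1) = 7; 7 ≤ 8  holds
C6: S + P = 12; 12 mod 6 = 0, not 2  fails
C7: gcd(8, 3) = 1  holds
C8: U + P = -13 + 13 = 0; 0 > -3  holds

Constraints 2 and 6 are violated.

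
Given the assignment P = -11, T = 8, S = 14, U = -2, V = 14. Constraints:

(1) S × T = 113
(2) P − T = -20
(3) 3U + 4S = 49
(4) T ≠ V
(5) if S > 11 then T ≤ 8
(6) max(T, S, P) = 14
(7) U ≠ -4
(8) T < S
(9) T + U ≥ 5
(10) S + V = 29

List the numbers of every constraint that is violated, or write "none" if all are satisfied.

The assignment fails constraints 1, 2, 3, 10.

(1) S × T = 14 × 8 = 112, not 113 — violated.
(2) P − T = -11 − 8 = -19, not -20 — violated.
(3) 3U + 4S = 3(-2) + 4(14) = 50, not 49 — violated.
(4) T = 8, V = 14; distinct — OK.
(5) S = 14 > 11, so we need T ≤ 8; T = 8 ≤ 8 — OK.
(6) max(8, 14, -11) = 14 — OK.
(7) U = -2, and -2 ≠ -4 — OK.
(8) T = 8, S = 14; 8 < 14 — OK.
(9) T + U = 8 + (-2) = 6; 6 ≥ 5 — OK.
(10) S + V = 14 + 14 = 28, not 29 — violated.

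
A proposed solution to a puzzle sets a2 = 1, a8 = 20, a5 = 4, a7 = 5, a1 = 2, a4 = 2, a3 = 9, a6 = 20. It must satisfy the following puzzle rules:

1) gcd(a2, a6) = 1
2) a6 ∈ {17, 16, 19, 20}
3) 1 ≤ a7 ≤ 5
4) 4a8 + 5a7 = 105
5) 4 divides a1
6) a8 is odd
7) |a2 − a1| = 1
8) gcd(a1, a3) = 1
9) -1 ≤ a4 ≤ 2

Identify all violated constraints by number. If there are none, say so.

Violated: 5 and 6.

1) gcd(1, 20) = 1  ✔
2) a6 = 20 is in {17, 16, 19, 20}  ✔
3) a7 = 5 lies in [1, 5]  ✔
4) 4a8 + 5a7 = 4(20) + 5(5) = 105  ✔
5) 2 = 4×0 + 2, so 4 does not divide 2  ✘
6) a8 = 20 is even  ✘
7) |1 − 2| = 1  ✔
8) gcd(2, 9) = 1  ✔
9) a4 = 2 lies in [-1, 2]  ✔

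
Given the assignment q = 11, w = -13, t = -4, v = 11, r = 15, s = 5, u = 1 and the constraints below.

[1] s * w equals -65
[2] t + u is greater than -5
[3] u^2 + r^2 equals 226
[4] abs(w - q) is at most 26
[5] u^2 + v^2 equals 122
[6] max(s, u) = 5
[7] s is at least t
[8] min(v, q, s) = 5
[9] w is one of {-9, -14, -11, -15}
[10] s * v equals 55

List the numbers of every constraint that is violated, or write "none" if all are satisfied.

[1] s * w = 5 * (-13) = -65  ✓
[2] t + u = -4 + 1 = -3; -3 > -5  ✓
[3] u^2 + r^2 = 1^2 + 15^2 = 1 + 225 = 226  ✓
[4] abs(-13 - 11) = 24; 24 ≤ 26  ✓
[5] u^2 + v^2 = 1^2 + 11^2 = 1 + 121 = 122  ✓
[6] max(5, 1) = 5  ✓
[7] s = 5, t = -4; 5 ≥ -4  ✓
[8] min(11, 11, 5) = 5  ✓
[9] w = -13 is not in {-9, -14, -11, -15}  ✗
[10] s * v = 5 * 11 = 55  ✓

Violated: 9.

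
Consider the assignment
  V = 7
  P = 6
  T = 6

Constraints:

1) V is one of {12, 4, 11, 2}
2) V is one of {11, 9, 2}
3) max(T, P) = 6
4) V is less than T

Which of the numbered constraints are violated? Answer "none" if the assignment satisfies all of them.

No — constraints 1, 2, and 4 are not satisfied.

1) V = 7 is not in {12, 4, 11, 2} — violated.
2) V = 7 is not in {11, 9, 2} — violated.
3) max(6, 6) = 6 — OK.
4) V = 7, T = 6; 7 ≥ 6 (want <) — violated.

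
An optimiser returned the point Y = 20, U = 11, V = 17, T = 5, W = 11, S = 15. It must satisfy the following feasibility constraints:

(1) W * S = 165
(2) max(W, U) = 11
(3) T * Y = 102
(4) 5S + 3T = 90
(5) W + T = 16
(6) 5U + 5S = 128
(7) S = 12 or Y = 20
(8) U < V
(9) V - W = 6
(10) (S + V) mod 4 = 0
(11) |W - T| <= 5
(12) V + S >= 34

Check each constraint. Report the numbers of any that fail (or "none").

Violated: 3, 6, 11, and 12.

(1) W * S = 11 * 15 = 165  yes
(2) max(11, 11) = 11  yes
(3) T * Y = 5 * 20 = 100, not 102  no
(4) 5S + 3T = 5(15) + 3(5) = 90  yes
(5) W + T = 11 + 5 = 16  yes
(6) 5U + 5S = 5(11) + 5(15) = 130, not 128  no
(7) S = 15 ≠ 12, but Y = 20 = 20 (second disjunct)  yes
(8) U = 11, V = 17; 11 < 17  yes
(9) V - W = 17 - 11 = 6  yes
(10) S + V = 32; 32 mod 4 = 0  yes
(11) |11 - 5| = 6; 6 > 5, exceeds bound 5  no
(12) V + S = 17 + 15 = 32; 32 < 34, bound 34 not met  no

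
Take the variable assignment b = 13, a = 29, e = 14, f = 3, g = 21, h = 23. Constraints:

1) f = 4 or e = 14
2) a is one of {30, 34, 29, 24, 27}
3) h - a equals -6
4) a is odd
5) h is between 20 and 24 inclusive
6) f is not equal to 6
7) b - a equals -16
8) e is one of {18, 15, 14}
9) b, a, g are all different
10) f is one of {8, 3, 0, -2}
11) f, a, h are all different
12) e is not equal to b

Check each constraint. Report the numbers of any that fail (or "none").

No violations.

1) f = 3 ≠ 4, but e = 14 = 14 (second disjunct)  yes
2) a = 29 is in {30, 34, 29, 24, 27}  yes
3) h - a = 23 - 29 = -6  yes
4) a = 29 is odd  yes
5) h = 23 lies in [20, 24]  yes
6) f = 3, and 3 ≠ 6  yes
7) b - a = 13 - 29 = -16  yes
8) e = 14 is in {18, 15, 14}  yes
9) values 13, 29, 21 are pairwise distinct  yes
10) f = 3 is in {8, 3, 0, -2}  yes
11) values 3, 29, 23 are pairwise distinct  yes
12) e = 14, b = 13; distinct  yes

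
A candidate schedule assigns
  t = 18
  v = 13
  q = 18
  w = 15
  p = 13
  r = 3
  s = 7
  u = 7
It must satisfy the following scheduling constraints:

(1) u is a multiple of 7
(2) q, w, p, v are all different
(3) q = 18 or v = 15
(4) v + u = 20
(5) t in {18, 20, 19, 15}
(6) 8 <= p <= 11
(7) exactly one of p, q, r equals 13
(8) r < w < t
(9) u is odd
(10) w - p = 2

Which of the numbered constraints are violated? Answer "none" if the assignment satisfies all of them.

Violated: 2 and 6.

(1) 7 / 7 = 1, so 7 divides 7  ✔
(2) p = v = 13, not all different  ✘
(3) q = 18 = 18 (first disjunct)  ✔
(4) v + u = 13 + 7 = 20  ✔
(5) t = 18 is in {18, 20, 19, 15}  ✔
(6) p = 13 is outside [8, 11]  ✘
(7) p=13, q=18, r=3; 1 of them equals 13  ✔
(8) values 3 < 15 < 18  ✔
(9) u = 7 is odd  ✔
(10) w - p = 15 - 13 = 2  ✔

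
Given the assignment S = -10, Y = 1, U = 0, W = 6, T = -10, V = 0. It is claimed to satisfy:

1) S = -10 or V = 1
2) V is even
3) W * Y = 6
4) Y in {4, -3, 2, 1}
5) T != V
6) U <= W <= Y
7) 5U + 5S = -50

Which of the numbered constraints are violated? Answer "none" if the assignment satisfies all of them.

1) S = -10 = -10 (first disjunct)  yes
2) V = 0 is even  yes
3) W * Y = 6 * 1 = 6  yes
4) Y = 1 is in {4, -3, 2, 1}  yes
5) T = -10, V = 0; distinct  yes
6) values 0, 6, 1; W = 6 is not <= Y = 1  no
7) 5U + 5S = 5(0) + 5(-10) = -50  yes

Violated: 6.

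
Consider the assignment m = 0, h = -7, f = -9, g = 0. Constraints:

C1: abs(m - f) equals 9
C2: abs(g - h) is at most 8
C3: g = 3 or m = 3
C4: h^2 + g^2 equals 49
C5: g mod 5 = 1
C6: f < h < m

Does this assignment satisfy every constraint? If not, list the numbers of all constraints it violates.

The assignment fails constraints 3, 5.

C1: abs(0 - (-9)) = 9  ✔
C2: abs(0 - (-7)) = 7; 7 ≤ 8  ✔
C3: g = 0 ≠ 3 and m = 0 ≠ 3; both disjuncts false  ✘
C4: h^2 + g^2 = (-7)^2 + 0^2 = 49 + 0 = 49  ✔
C5: 0 mod 5 = 0, not 1  ✘
C6: values -9 < -7 < 0  ✔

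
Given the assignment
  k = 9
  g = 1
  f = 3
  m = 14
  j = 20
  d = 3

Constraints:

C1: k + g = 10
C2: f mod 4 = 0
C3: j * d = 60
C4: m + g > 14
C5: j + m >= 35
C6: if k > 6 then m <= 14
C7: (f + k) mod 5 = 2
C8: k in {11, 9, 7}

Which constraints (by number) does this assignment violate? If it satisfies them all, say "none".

Constraints 2 and 5 do not hold.

C1: k + g = 9 + 1 = 10  true
C2: 3 mod 4 = 3, not 0  false
C3: j * d = 20 * 3 = 60  true
C4: m + g = 14 + 1 = 15; 15 > 14  true
C5: j + m = 20 + 14 = 34; 34 < 35, bound 35 not met  false
C6: k = 9 > 6, so we need m ≤ 14; m = 14 ≤ 14  true
C7: f + k = 12; 12 mod 5 = 2  true
C8: k = 9 is in {11, 9, 7}  true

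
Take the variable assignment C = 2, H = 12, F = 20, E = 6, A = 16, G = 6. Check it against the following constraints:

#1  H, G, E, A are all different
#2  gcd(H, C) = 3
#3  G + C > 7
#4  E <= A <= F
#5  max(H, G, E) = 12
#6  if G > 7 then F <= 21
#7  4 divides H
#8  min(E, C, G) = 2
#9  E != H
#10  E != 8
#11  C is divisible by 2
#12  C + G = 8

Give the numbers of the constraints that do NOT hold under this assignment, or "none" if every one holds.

Constraints 1 and 2 are violated.

#1 G = E = 6, not all different — violated.
#2 gcd(12, 2) = 2, not 3 — violated.
#3 G + C = 6 + 2 = 8; 8 > 7 — OK.
#4 values 6 <= 16 <= 20 — OK.
#5 max(12, 6, 6) = 12 — OK.
#6 G = 6, not > 7; antecedent false, conditional vacuously true — OK.
#7 12 / 4 = 3, so 4 divides 12 — OK.
#8 min(6, 2, 6) = 2 — OK.
#9 E = 6, H = 12; distinct — OK.
#10 E = 6, and 6 ≠ 8 — OK.
#11 2 / 2 = 1, so 2 divides 2 — OK.
#12 C + G = 2 + 6 = 8 — OK.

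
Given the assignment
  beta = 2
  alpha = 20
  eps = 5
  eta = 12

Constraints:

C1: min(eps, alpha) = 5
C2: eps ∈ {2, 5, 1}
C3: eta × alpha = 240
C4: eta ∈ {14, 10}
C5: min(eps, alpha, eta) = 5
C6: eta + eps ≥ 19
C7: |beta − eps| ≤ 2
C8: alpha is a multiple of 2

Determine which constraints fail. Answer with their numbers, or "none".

C1: min(5, 20) = 5 — holds.
C2: eps = 5 is in {2, 5, 1} — holds.
C3: eta × alpha = 12 × 20 = 240 — holds.
C4: eta = 12 is not in {14, 10} — does not hold.
C5: min(5, 20, 12) = 5 — holds.
C6: eta + eps = 12 + 5 = 17; 17 < 19, bound 19 not met — does not hold.
C7: |2 − 5| = 3; 3 > 2, exceeds bound 2 — does not hold.
C8: 20 / 2 = 10, so 2 divides 20 — holds.

Violated: 4, 6, and 7.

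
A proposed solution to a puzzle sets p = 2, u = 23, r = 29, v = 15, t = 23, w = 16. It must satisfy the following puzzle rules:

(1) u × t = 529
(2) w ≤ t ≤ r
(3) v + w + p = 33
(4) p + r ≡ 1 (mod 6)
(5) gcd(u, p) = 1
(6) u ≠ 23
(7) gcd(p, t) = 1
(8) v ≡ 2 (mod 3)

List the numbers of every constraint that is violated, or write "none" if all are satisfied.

(1) u × t = 23 × 23 = 529  OK
(2) values 16 ≤ 23 ≤ 29  OK
(3) v + w + p = 15 + 16 + 2 = 33  OK
(4) p + r = 31; 31 mod 6 = 1  OK
(5) gcd(23, 2) = 1  OK
(6) u = 23, but 23 is required to differ  FAIL
(7) gcd(2, 23) = 1  OK
(8) 15 mod 3 = 0, not 2  FAIL

Constraints 6 and 8 do not hold.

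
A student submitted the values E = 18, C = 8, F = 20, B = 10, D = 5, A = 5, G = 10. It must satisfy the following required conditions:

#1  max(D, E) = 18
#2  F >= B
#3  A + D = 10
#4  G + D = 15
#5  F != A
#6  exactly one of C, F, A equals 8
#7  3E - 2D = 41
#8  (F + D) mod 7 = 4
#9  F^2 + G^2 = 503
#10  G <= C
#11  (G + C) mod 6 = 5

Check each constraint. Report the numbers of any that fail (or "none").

No — constraints 7, 9, 10, and 11 are not satisfied.

#1 max(5, 18) = 18  OK
#2 F = 20, B = 10; 20 ≥ 10  OK
#3 A + D = 5 + 5 = 10  OK
#4 G + D = 10 + 5 = 15  OK
#5 F = 20, A = 5; distinct  OK
#6 C=8, F=20, A=5; 1 of them equals 8  OK
#7 3E - 2D = 3(18) - 2(5) = 44, not 41  FAIL
#8 F + D = 25; 25 mod 7 = 4  OK
#9 F^2 + G^2 = 20^2 + 10^2 = 400 + 100 = 500, not 503  FAIL
#10 G = 10, C = 8; 10 > 8 (want ≤)  FAIL
#11 G + C = 18; 18 mod 6 = 0, not 5  FAIL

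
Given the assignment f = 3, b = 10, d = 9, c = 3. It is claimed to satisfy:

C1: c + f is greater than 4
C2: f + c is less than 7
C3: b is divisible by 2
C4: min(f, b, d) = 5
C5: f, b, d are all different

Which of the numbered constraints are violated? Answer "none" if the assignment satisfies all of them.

C1: c + f = 3 + 3 = 6; 6 > 4 — holds.
C2: f + c = 3 + 3 = 6; 6 < 7 — holds.
C3: 10 / 2 = 5, so 2 divides 10 — holds.
C4: min(3, 10, 9) = 3, not 5 — fails.
C5: values 3, 10, 9 are pairwise distinct — holds.

The assignment fails constraint 4.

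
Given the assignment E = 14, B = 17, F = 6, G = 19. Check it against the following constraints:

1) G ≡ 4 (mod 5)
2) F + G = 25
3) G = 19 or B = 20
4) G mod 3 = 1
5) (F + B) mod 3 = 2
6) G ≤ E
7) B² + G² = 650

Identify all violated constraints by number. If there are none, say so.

1) 19 mod 5 = 4 — holds.
2) F + G = 6 + 19 = 25 — holds.
3) G = 19 = 19 (first disjunct) — holds.
4) 19 mod 3 = 1 — holds.
5) F + B = 23; 23 mod 3 = 2 — holds.
6) G = 19, E = 14; 19 > 14 (want ≤) — does not hold.
7) B² + G² = 17² + 19² = 289 + 361 = 650 — holds.

Constraint 6 is violated.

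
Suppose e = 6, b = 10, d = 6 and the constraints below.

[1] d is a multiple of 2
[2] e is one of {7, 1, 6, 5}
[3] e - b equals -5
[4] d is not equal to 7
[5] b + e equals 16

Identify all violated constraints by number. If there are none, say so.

[1] 6 / 2 = 3, so 2 divides 6 — holds.
[2] e = 6 is in {7, 1, 6, 5} — holds.
[3] e - b = 6 - 10 = -4, not -5 — fails.
[4] d = 6, and 6 ≠ 7 — holds.
[5] b + e = 10 + 6 = 16 — holds.

No — constraint 3 is not satisfied.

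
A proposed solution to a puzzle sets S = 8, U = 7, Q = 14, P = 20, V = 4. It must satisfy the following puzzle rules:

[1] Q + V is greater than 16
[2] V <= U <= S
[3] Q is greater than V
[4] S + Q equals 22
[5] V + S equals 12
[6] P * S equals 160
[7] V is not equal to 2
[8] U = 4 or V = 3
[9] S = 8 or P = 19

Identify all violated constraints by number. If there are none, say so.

[1] Q + V = 14 + 4 = 18; 18 > 16  true
[2] values 4 <= 7 <= 8  true
[3] Q = 14, V = 4; 14 > 4  true
[4] S + Q = 8 + 14 = 22  true
[5] V + S = 4 + 8 = 12  true
[6] P * S = 20 * 8 = 160  true
[7] V = 4, and 4 ≠ 2  true
[8] U = 7 ≠ 4 and V = 4 ≠ 3; both disjuncts false  false
[9] S = 8 = 8 (first disjunct)  true

Constraint 8 is violated.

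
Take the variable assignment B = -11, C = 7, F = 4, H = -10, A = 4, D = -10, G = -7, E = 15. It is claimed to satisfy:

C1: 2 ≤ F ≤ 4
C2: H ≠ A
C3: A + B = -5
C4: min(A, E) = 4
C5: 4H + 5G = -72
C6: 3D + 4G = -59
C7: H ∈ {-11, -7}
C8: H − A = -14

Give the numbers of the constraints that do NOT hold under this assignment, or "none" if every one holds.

C1: F = 4 lies in [2, 4]  ✓
C2: H = -10, A = 4; distinct  ✓
C3: A + B = 4 + (-11) = -7, not -5  ✗
C4: min(4, 15) = 4  ✓
C5: 4H + 5G = 4(-10) + 5(-7) = -75, not -72  ✗
C6: 3D + 4G = 3(-10) + 4(-7) = -58, not -59  ✗
C7: H = -10 is not in {-11, -7}  ✗
C8: H − A = -10 − 4 = -14  ✓

No — constraints 3, 5, 6, and 7 are not satisfied.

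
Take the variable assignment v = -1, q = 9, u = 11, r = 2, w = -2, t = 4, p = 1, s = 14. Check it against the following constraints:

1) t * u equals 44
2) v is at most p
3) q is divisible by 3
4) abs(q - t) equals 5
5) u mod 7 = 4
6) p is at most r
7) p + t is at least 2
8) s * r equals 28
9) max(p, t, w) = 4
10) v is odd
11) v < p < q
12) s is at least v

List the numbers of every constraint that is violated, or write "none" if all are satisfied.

1) t * u = 4 * 11 = 44  holds
2) v = -1, p = 1; -1 ≤ 1  holds
3) 9 / 3 = 3, so 3 divides 9  holds
4) abs(9 - 4) = 5  holds
5) 11 mod 7 = 4  holds
6) p = 1, r = 2; 1 ≤ 2  holds
7) p + t = 1 + 4 = 5; 5 ≥ 2  holds
8) s * r = 14 * 2 = 28  holds
9) max(1, 4, -2) = 4  holds
10) v = -1 is odd  holds
11) values -1 < 1 < 9  holds
12) s = 14, v = -1; 14 ≥ -1  holds

None — every constraint holds.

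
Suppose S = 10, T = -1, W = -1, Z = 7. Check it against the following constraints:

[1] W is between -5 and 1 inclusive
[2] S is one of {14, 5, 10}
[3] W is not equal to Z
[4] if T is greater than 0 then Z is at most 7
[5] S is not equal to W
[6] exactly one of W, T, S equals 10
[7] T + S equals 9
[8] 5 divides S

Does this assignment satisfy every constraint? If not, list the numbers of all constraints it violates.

[1] W = -1 lies in [-5, 1] — holds.
[2] S = 10 is in {14, 5, 10} — holds.
[3] W = -1, Z = 7; distinct — holds.
[4] T = -1, not > 0; antecedent false, conditional vacuously true — holds.
[5] S = 10, W = -1; distinct — holds.
[6] W=-1, T=-1, S=10; 1 of them equals 10 — holds.
[7] T + S = -1 + 10 = 9 — holds.
[8] 10 / 5 = 2, so 5 divides 10 — holds.

No violations.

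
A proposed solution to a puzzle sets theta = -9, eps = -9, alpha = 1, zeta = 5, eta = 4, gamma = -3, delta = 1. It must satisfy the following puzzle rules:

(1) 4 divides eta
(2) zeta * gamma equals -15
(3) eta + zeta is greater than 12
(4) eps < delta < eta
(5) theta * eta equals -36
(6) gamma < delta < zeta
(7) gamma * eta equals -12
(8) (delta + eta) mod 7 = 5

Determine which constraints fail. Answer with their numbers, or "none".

The assignment fails constraint 3.

(1) 4 / 4 = 1, so 4 divides 4  ✔
(2) zeta * gamma = 5 * (-3) = -15  ✔
(3) eta + zeta = 4 + 5 = 9; 9 ≤ 12, bound 12 not met  ✘
(4) values -9 < 1 < 4  ✔
(5) theta * eta = -9 * 4 = -36  ✔
(6) values -3 < 1 < 5  ✔
(7) gamma * eta = -3 * 4 = -12  ✔
(8) delta + eta = 5; 5 mod 7 = 5  ✔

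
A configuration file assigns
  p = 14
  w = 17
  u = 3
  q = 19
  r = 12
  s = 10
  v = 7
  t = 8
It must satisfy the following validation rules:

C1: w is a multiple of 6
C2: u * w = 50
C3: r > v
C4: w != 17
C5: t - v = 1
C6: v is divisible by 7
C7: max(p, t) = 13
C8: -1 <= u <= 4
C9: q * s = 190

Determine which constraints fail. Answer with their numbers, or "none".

Constraints 1, 2, 4, 7 do not hold.

C1: 17 = 6*2 + 5, so 6 does not divide 17  fails
C2: u * w = 3 * 17 = 51, not 50  fails
C3: r = 12, v = 7; 12 > 7  holds
C4: w = 17, but 17 is required to differ  fails
C5: t - v = 8 - 7 = 1  holds
C6: 7 / 7 = 1, so 7 divides 7  holds
C7: max(14, 8) = 14, not 13  fails
C8: u = 3 lies in [-1, 4]  holds
C9: q * s = 19 * 10 = 190  holds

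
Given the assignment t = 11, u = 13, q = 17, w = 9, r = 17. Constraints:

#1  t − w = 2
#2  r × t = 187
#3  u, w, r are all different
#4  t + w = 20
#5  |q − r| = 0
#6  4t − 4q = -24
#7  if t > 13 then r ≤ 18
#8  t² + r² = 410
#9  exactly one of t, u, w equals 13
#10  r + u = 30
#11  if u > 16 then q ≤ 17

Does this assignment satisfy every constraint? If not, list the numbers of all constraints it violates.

#1 t − w = 11 − 9 = 2  holds
#2 r × t = 17 × 11 = 187  holds
#3 values 13, 9, 17 are pairwise distinct  holds
#4 t + w = 11 + 9 = 20  holds
#5 |17 − 17| = 0  holds
#6 4t − 4q = 4(11) − 4(17) = -24  holds
#7 t = 11, not > 13; antecedent false, conditional vacuously true  holds
#8 t² + r² = 11² + 17² = 121 + 289 = 410  holds
#9 t=11, u=13, w=9; 1 of them equals 13  holds
#10 r + u = 17 + 13 = 30  holds
#11 u = 13, not > 16; antecedent false, conditional vacuously true  holds

All constraints are satisfied.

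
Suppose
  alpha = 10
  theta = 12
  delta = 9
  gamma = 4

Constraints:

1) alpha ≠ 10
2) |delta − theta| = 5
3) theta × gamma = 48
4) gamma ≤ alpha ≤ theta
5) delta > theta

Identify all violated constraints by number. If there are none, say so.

Constraints 1, 2, and 5 do not hold.

1) alpha = 10, but 10 is required to differ  FAIL
2) |9 − 12| = 3, not 5  FAIL
3) theta × gamma = 12 × 4 = 48  OK
4) values 4 ≤ 10 ≤ 12  OK
5) delta = 9, theta = 12; 9 ≤ 12 (want >)  FAIL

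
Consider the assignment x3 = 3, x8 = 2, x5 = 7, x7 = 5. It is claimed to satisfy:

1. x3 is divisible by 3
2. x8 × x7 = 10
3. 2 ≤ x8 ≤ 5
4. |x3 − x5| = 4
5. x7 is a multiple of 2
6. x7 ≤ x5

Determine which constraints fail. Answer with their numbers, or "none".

The assignment fails constraint 5.

1. 3 / 3 = 1, so 3 divides 3  ✔
2. x8 × x7 = 2 × 5 = 10  ✔
3. x8 = 2 lies in [2, 5]  ✔
4. |3 − 7| = 4  ✔
5. 5 = 2×2 + 1, so 2 does not divide 5  ✘
6. x7 = 5, x5 = 7; 5 ≤ 7  ✔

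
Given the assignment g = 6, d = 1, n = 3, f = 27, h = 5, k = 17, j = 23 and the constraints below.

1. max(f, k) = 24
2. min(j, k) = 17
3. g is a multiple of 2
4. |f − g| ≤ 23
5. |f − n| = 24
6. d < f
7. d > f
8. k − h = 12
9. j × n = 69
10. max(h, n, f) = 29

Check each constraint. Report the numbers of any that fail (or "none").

Violated: 1, 7, and 10.

1. max(27, 17) = 27, not 24 — violated.
2. min(23, 17) = 17 — satisfied.
3. 6 / 2 = 3, so 2 divides 6 — satisfied.
4. |27 − 6| = 21; 21 ≤ 23 — satisfied.
5. |27 − 3| = 24 — satisfied.
6. d = 1, f = 27; 1 < 27 — satisfied.
7. d = 1, f = 27; 1 ≤ 27 (want >) — violated.
8. k − h = 17 − 5 = 12 — satisfied.
9. j × n = 23 × 3 = 69 — satisfied.
10. max(5, 3, 27) = 27, not 29 — violated.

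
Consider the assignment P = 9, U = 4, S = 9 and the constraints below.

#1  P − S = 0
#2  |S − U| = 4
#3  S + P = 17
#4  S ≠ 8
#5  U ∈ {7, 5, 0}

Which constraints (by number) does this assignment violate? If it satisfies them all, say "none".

The assignment fails constraints 2, 3, and 5.

#1 P − S = 9 − 9 = 0  OK
#2 |9 − 4| = 5, not 4  FAIL
#3 S + P = 9 + 9 = 18, not 17  FAIL
#4 S = 9, and 9 ≠ 8  OK
#5 U = 4 is not in {7, 5, 0}  FAIL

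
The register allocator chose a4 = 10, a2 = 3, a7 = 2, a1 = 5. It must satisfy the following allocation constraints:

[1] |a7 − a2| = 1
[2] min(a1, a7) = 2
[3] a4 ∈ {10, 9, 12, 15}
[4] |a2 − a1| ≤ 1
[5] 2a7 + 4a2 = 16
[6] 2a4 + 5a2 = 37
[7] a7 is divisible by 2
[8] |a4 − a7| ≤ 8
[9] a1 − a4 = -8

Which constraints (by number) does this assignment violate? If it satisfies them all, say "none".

[1] |2 − 3| = 1  ✓
[2] min(5, 2) = 2  ✓
[3] a4 = 10 is in {10, 9, 12, 15}  ✓
[4] |3 − 5| = 2; 2 > 1, exceeds bound 1  ✗
[5] 2a7 + 4a2 = 2(2) + 4(3) = 16  ✓
[6] 2a4 + 5a2 = 2(10) + 5(3) = 35, not 37  ✗
[7] 2 / 2 = 1, so 2 divides 2  ✓
[8] |10 − 2| = 8; 8 ≤ 8  ✓
[9] a1 − a4 = 5 − 10 = -5, not -8  ✗

Constraints 4, 6, and 9 do not hold.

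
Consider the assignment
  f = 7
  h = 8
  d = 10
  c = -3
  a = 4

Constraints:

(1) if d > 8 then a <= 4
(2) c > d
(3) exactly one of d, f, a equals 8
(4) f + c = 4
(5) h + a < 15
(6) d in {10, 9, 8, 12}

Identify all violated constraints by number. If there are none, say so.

(1) d = 10 > 8, so we need a ≤ 4; a = 4 ≤ 4  true
(2) c = -3, d = 10; -3 ≤ 10 (want >)  false
(3) d=10, f=7, a=4; 0 of them equal 8, not exactly one  false
(4) f + c = 7 + (-3) = 4  true
(5) h + a = 8 + 4 = 12; 12 < 15  true
(6) d = 10 is in {10, 9, 8, 12}  true

The assignment fails constraints 2 and 3.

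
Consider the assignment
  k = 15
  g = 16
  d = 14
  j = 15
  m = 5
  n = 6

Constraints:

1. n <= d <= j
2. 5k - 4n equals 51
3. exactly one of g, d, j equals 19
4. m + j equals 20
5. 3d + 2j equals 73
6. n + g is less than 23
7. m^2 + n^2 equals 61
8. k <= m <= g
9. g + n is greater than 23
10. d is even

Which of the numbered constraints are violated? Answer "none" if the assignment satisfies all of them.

1. values 6 <= 14 <= 15  holds
2. 5k - 4n = 5(15) - 4(6) = 51  holds
3. g=16, d=14, j=15; 0 of them equal 19, not exactly one  fails
4. m + j = 5 + 15 = 20  holds
5. 3d + 2j = 3(14) + 2(15) = 72, not 73  fails
6. n + g = 6 + 16 = 22; 22 < 23  holds
7. m^2 + n^2 = 5^2 + 6^2 = 25 + 36 = 61  holds
8. values 15, 5, 16; k = 15 is not <= m = 5  fails
9. g + n = 16 + 6 = 22; 22 ≤ 23, bound 23 not met  fails
10. d = 14 is even  holds

Violated: 3, 5, 8, and 9.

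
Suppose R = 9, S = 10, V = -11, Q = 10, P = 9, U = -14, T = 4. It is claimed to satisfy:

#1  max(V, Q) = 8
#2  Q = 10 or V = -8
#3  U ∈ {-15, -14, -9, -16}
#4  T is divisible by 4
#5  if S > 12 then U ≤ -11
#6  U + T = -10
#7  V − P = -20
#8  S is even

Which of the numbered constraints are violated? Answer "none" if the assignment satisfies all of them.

The assignment fails constraint 1.

#1 max(-11, 10) = 10, not 8  false
#2 Q = 10 = 10 (first disjunct)  true
#3 U = -14 is in {-15, -14, -9, -16}  true
#4 4 / 4 = 1, so 4 divides 4  true
#5 S = 10, not > 12; antecedent false, conditional vacuously true  true
#6 U + T = -14 + 4 = -10  true
#7 V − P = -11 − 9 = -20  true
#8 S = 10 is even  true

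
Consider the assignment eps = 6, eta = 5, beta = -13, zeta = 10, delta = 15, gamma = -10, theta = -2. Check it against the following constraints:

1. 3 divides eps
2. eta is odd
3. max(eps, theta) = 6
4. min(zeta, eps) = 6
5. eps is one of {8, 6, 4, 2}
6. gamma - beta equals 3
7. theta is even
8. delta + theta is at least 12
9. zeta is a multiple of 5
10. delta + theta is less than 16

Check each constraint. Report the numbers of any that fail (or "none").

No violations.

1. 6 / 3 = 2, so 3 divides 6 — OK.
2. eta = 5 is odd — OK.
3. max(6, -2) = 6 — OK.
4. min(10, 6) = 6 — OK.
5. eps = 6 is in {8, 6, 4, 2} — OK.
6. gamma - beta = -10 - (-13) = 3 — OK.
7. theta = -2 is even — OK.
8. delta + theta = 15 + (-2) = 13; 13 ≥ 12 — OK.
9. 10 / 5 = 2, so 5 divides 10 — OK.
10. delta + theta = 15 + (-2) = 13; 13 < 16 — OK.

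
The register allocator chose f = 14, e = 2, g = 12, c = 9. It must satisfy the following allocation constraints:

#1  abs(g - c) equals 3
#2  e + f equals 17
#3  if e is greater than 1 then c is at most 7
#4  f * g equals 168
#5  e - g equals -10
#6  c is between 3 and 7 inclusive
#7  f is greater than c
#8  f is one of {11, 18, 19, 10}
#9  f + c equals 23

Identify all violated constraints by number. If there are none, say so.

Constraints 2, 3, 6, and 8 do not hold.

#1 abs(12 - 9) = 3  ✔
#2 e + f = 2 + 14 = 16, not 17  ✘
#3 e = 2 > 1, so we need c ≤ 7; but c = 9 > 7  ✘
#4 f * g = 14 * 12 = 168  ✔
#5 e - g = 2 - 12 = -10  ✔
#6 c = 9 is outside [3, 7]  ✘
#7 f = 14, c = 9; 14 > 9  ✔
#8 f = 14 is not in {11, 18, 19, 10}  ✘
#9 f + c = 14 + 9 = 23  ✔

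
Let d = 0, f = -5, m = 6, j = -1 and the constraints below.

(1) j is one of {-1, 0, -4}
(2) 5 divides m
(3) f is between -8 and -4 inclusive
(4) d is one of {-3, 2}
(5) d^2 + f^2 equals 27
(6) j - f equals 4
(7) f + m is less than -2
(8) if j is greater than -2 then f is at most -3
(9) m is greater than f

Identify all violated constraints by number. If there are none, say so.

(1) j = -1 is in {-1, 0, -4}  true
(2) 6 = 5*1 + 1, so 5 does not divide 6  false
(3) f = -5 lies in [-8, -4]  true
(4) d = 0 is not in {-3, 2}  false
(5) d^2 + f^2 = 0^2 + (-5)^2 = 0 + 25 = 25, not 27  false
(6) j - f = -1 - (-5) = 4  true
(7) f + m = -5 + 6 = 1; 1 ≥ -2, bound -2 not met  false
(8) j = -1 > -2, so we need f ≤ -3; f = -5 ≤ -3  true
(9) m = 6, f = -5; 6 > -5  true

Constraints 2, 4, 5, and 7 do not hold.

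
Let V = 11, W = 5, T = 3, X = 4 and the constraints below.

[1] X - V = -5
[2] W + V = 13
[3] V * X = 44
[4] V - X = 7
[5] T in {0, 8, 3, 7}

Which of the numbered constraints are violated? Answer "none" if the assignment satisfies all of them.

The assignment fails constraints 1 and 2.

[1] X - V = 4 - 11 = -7, not -5 — violated.
[2] W + V = 5 + 11 = 16, not 13 — violated.
[3] V * X = 11 * 4 = 44 — satisfied.
[4] V - X = 11 - 4 = 7 — satisfied.
[5] T = 3 is in {0, 8, 3, 7} — satisfied.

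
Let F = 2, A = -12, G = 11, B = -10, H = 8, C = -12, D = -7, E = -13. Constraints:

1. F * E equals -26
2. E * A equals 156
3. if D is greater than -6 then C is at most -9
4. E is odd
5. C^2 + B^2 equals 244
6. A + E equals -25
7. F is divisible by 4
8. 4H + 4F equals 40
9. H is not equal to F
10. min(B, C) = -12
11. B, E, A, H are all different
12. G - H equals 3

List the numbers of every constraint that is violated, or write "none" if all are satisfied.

The assignment fails constraint 7.

1. F * E = 2 * (-13) = -26 — satisfied.
2. E * A = -13 * (-12) = 156 — satisfied.
3. D = -7, not > -6; antecedent false, conditional vacuously true — satisfied.
4. E = -13 is odd — satisfied.
5. C^2 + B^2 = (-12)^2 + (-10)^2 = 144 + 100 = 244 — satisfied.
6. A + E = -12 + (-13) = -25 — satisfied.
7. 2 = 4*0 + 2, so 4 does not divide 2 — violated.
8. 4H + 4F = 4(8) + 4(2) = 40 — satisfied.
9. H = 8, F = 2; distinct — satisfied.
10. min(-10, -12) = -12 — satisfied.
11. values -10, -13, -12, 8 are pairwise distinct — satisfied.
12. G - H = 11 - 8 = 3 — satisfied.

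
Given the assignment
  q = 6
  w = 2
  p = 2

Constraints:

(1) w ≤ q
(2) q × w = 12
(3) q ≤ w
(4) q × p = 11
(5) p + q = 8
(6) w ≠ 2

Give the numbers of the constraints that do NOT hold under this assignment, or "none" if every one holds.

(1) w = 2, q = 6; 2 ≤ 6 — OK.
(2) q × w = 6 × 2 = 12 — OK.
(3) q = 6, w = 2; 6 > 2 (want ≤) — violated.
(4) q × p = 6 × 2 = 12, not 11 — violated.
(5) p + q = 2 + 6 = 8 — OK.
(6) w = 2, but 2 is required to differ — violated.

Constraints 3, 4, and 6 do not hold.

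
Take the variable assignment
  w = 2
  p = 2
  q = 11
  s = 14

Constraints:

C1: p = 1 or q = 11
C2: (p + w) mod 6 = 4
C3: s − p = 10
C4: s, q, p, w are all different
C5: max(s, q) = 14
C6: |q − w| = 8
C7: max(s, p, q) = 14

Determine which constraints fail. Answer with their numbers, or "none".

No — constraints 3, 4, and 6 are not satisfied.

C1: p = 2 ≠ 1, but q = 11 = 11 (second disjunct) — holds.
C2: p + w = 4; 4 mod 6 = 4 — holds.
C3: s − p = 14 − 2 = 12, not 10 — does not hold.
C4: p = w = 2, not all different — does not hold.
C5: max(14, 11) = 14 — holds.
C6: |11 − 2| = 9, not 8 — does not hold.
C7: max(14, 2, 11) = 14 — holds.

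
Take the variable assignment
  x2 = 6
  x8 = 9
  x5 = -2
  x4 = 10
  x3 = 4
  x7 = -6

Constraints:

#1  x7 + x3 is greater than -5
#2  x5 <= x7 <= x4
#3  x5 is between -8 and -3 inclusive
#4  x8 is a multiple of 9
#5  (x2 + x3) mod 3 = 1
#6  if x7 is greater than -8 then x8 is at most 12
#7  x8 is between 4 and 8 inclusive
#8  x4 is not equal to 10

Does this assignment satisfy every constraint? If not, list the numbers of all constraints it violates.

#1 x7 + x3 = -6 + 4 = -2; -2 > -5 — OK.
#2 values -2, -6, 10; x5 = -2 is not <= x7 = -6 — violated.
#3 x5 = -2 is outside [-8, -3] — violated.
#4 9 / 9 = 1, so 9 divides 9 — OK.
#5 x2 + x3 = 10; 10 mod 3 = 1 — OK.
#6 x7 = -6 > -8, so we need x8 ≤ 12; x8 = 9 ≤ 12 — OK.
#7 x8 = 9 is outside [4, 8] — violated.
#8 x4 = 10, but 10 is required to differ — violated.

No — constraints 2, 3, 7, and 8 are not satisfied.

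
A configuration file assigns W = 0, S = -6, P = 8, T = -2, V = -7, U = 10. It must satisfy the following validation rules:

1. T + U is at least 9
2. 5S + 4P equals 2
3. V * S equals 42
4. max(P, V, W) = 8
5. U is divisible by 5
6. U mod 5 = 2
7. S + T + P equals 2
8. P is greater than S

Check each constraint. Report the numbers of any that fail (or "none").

Violated: 1, 6, 7.

1. T + U = -2 + 10 = 8; 8 < 9, bound 9 not met — violated.
2. 5S + 4P = 5(-6) + 4(8) = 2 — OK.
3. V * S = -7 * (-6) = 42 — OK.
4. max(8, -7, 0) = 8 — OK.
5. 10 / 5 = 2, so 5 divides 10 — OK.
6. 10 mod 5 = 0, not 2 — violated.
7. S + T + P = -6 + (-2) + 8 = 0, not 2 — violated.
8. P = 8, S = -6; 8 > -6 — OK.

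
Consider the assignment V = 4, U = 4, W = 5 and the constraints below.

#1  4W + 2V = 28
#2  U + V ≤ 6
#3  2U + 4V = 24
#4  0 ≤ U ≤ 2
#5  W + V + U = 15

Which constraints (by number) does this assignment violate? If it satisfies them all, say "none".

Constraints 2, 4, and 5 do not hold.

#1 4W + 2V = 4(5) + 2(4) = 28  ✔
#2 U + V = 4 + 4 = 8; 8 > 6, bound 6 not met  ✘
#3 2U + 4V = 2(4) + 4(4) = 24  ✔
#4 U = 4 is outside [0, 2]  ✘
#5 W + V + U = 5 + 4 + 4 = 13, not 15  ✘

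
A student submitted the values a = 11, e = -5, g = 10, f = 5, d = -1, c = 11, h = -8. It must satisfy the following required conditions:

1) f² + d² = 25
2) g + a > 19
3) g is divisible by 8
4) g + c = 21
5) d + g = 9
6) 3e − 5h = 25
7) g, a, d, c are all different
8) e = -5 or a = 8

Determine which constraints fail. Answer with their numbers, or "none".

No — constraints 1, 3, and 7 are not satisfied.

1) f² + d² = 5² + (-1)² = 25 + 1 = 26, not 25 — violated.
2) g + a = 10 + 11 = 21; 21 > 19 — satisfied.
3) 10 = 8×1 + 2, so 8 does not divide 10 — violated.
4) g + c = 10 + 11 = 21 — satisfied.
5) d + g = -1 + 10 = 9 — satisfied.
6) 3e − 5h = 3(-5) − 5(-8) = 25 — satisfied.
7) a = c = 11, not all different — violated.
8) e = -5 = -5 (first disjunct) — satisfied.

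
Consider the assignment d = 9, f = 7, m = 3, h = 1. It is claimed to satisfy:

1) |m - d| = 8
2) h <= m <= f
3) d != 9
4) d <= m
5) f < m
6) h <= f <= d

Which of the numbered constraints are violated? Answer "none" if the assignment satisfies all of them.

1) |3 - 9| = 6, not 8 — violated.
2) values 1 <= 3 <= 7 — OK.
3) d = 9, but 9 is required to differ — violated.
4) d = 9, m = 3; 9 > 3 (want ≤) — violated.
5) f = 7, m = 3; 7 ≥ 3 (want <) — violated.
6) values 1 <= 7 <= 9 — OK.

Constraints 1, 3, 4, 5 do not hold.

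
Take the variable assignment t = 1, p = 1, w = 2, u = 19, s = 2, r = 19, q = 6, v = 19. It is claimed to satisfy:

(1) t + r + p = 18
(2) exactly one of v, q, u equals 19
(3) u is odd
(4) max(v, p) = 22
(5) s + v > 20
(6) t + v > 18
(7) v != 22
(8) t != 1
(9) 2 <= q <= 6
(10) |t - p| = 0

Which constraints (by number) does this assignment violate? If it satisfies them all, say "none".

(1) t + r + p = 1 + 19 + 1 = 21, not 18  ✗
(2) v=19, q=6, u=19; 2 of them equal 19, not exactly one  ✗
(3) u = 19 is odd  ✓
(4) max(19, 1) = 19, not 22  ✗
(5) s + v = 2 + 19 = 21; 21 > 20  ✓
(6) t + v = 1 + 19 = 20; 20 > 18  ✓
(7) v = 19, and 19 ≠ 22  ✓
(8) t = 1, but 1 is required to differ  ✗
(9) q = 6 lies in [2, 6]  ✓
(10) |1 - 1| = 0  ✓

The assignment fails constraints 1, 2, 4, 8.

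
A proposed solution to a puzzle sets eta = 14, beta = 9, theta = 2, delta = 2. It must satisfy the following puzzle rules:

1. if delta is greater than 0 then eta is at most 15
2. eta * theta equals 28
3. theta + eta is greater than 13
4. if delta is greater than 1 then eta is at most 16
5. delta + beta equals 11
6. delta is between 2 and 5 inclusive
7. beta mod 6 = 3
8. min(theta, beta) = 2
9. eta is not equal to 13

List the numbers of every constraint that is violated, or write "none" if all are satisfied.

Yes — all constraints hold.

1. delta = 2 > 0, so we need eta ≤ 15; eta = 14 ≤ 15 — satisfied.
2. eta * theta = 14 * 2 = 28 — satisfied.
3. theta + eta = 2 + 14 = 16; 16 > 13 — satisfied.
4. delta = 2 > 1, so we need eta ≤ 16; eta = 14 ≤ 16 — satisfied.
5. delta + beta = 2 + 9 = 11 — satisfied.
6. delta = 2 lies in [2, 5] — satisfied.
7. 9 mod 6 = 3 — satisfied.
8. min(2, 9) = 2 — satisfied.
9. eta = 14, and 14 ≠ 13 — satisfied.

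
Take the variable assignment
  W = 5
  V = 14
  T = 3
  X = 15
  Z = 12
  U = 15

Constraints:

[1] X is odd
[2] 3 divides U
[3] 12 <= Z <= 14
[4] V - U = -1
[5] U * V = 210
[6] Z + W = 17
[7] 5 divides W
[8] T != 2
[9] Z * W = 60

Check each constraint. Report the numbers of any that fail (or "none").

No violations.

[1] X = 15 is odd  yes
[2] 15 / 3 = 5, so 3 divides 15  yes
[3] Z = 12 lies in [12, 14]  yes
[4] V - U = 14 - 15 = -1  yes
[5] U * V = 15 * 14 = 210  yes
[6] Z + W = 12 + 5 = 17  yes
[7] 5 / 5 = 1, so 5 divides 5  yes
[8] T = 3, and 3 ≠ 2  yes
[9] Z * W = 12 * 5 = 60  yes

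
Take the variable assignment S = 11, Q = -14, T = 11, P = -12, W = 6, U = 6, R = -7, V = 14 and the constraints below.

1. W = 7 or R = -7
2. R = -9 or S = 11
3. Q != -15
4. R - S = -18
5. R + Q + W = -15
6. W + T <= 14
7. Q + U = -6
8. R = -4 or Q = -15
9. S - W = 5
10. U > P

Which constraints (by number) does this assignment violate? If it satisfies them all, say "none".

1. W = 6 ≠ 7, but R = -7 = -7 (second disjunct) — satisfied.
2. R = -7 ≠ -9, but S = 11 = 11 (second disjunct) — satisfied.
3. Q = -14, and -14 ≠ -15 — satisfied.
4. R - S = -7 - 11 = -18 — satisfied.
5. R + Q + W = -7 + (-14) + 6 = -15 — satisfied.
6. W + T = 6 + 11 = 17; 17 > 14, bound 14 not met — violated.
7. Q + U = -14 + 6 = -8, not -6 — violated.
8. R = -7 ≠ -4 and Q = -14 ≠ -15; both disjuncts false — violated.
9. S - W = 11 - 6 = 5 — satisfied.
10. U = 6, P = -12; 6 > -12 — satisfied.

No — constraints 6, 7, and 8 are not satisfied.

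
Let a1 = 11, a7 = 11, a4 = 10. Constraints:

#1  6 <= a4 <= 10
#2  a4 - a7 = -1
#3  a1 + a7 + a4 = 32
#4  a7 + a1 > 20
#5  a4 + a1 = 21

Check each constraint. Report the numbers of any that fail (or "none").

No violations.

#1 a4 = 10 lies in [6, 10]  OK
#2 a4 - a7 = 10 - 11 = -1  OK
#3 a1 + a7 + a4 = 11 + 11 + 10 = 32  OK
#4 a7 + a1 = 11 + 11 = 22; 22 > 20  OK
#5 a4 + a1 = 10 + 11 = 21  OK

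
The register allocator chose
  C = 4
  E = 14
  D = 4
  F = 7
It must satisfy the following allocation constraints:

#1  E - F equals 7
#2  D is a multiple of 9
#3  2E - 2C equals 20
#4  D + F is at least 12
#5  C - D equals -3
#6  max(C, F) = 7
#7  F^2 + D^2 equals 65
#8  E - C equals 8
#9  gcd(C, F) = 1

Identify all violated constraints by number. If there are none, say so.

The assignment fails constraints 2, 4, 5, and 8.

#1 E - F = 14 - 7 = 7 — satisfied.
#2 4 = 9*0 + 4, so 9 does not divide 4 — violated.
#3 2E - 2C = 2(14) - 2(4) = 20 — satisfied.
#4 D + F = 4 + 7 = 11; 11 < 12, bound 12 not met — violated.
#5 C - D = 4 - 4 = 0, not -3 — violated.
#6 max(4, 7) = 7 — satisfied.
#7 F^2 + D^2 = 7^2 + 4^2 = 49 + 16 = 65 — satisfied.
#8 E - C = 14 - 4 = 10, not 8 — violated.
#9 gcd(4, 7) = 1 — satisfied.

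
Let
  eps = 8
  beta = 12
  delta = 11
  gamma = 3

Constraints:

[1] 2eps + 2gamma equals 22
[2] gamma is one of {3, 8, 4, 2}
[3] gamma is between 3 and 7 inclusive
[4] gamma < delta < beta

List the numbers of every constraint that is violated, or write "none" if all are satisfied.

[1] 2eps + 2gamma = 2(8) + 2(3) = 22  yes
[2] gamma = 3 is in {3, 8, 4, 2}  yes
[3] gamma = 3 lies in [3, 7]  yes
[4] values 3 < 11 < 12  yes

No violations.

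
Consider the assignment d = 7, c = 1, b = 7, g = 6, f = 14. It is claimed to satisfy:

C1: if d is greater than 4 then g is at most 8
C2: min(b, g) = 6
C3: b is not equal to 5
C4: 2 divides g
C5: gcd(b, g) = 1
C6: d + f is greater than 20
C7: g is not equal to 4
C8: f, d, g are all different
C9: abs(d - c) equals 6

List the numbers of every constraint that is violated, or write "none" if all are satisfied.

All constraints are satisfied.

C1: d = 7 > 4, so we need g ≤ 8; g = 6 ≤ 8  true
C2: min(7, 6) = 6  true
C3: b = 7, and 7 ≠ 5  true
C4: 6 / 2 = 3, so 2 divides 6  true
C5: gcd(7, 6) = 1  true
C6: d + f = 7 + 14 = 21; 21 > 20  true
C7: g = 6, and 6 ≠ 4  true
C8: values 14, 7, 6 are pairwise distinct  true
C9: abs(7 - 1) = 6  true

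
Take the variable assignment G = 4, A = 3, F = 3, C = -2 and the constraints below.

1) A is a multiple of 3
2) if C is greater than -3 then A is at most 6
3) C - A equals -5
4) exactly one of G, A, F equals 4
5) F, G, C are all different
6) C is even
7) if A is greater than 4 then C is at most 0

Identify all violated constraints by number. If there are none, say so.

1) 3 / 3 = 1, so 3 divides 3 — OK.
2) C = -2 > -3, so we need A ≤ 6; A = 3 ≤ 6 — OK.
3) C - A = -2 - 3 = -5 — OK.
4) G=4, A=3, F=3; 1 of them equals 4 — OK.
5) values 3, 4, -2 are pairwise distinct — OK.
6) C = -2 is even — OK.
7) A = 3, not > 4; antecedent false, conditional vacuously true — OK.

No violations.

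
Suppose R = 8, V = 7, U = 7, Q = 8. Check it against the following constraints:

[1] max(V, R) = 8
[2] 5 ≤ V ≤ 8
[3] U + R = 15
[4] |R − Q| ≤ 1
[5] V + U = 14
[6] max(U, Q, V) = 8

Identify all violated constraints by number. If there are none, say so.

No violations.

[1] max(7, 8) = 8 — holds.
[2] V = 7 lies in [5, 8] — holds.
[3] U + R = 7 + 8 = 15 — holds.
[4] |8 − 8| = 0; 0 ≤ 1 — holds.
[5] V + U = 7 + 7 = 14 — holds.
[6] max(7, 8, 7) = 8 — holds.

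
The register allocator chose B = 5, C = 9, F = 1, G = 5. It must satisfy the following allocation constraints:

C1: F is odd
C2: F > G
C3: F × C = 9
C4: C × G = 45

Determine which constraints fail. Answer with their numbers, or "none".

C1: F = 1 is odd  OK
C2: F = 1, G = 5; 1 ≤ 5 (want >)  FAIL
C3: F × C = 1 × 9 = 9  OK
C4: C × G = 9 × 5 = 45  OK

Constraint 2 does not hold.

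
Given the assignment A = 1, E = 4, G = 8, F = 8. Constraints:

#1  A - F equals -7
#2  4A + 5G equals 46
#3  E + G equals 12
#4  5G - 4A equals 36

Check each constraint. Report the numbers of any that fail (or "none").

#1 A - F = 1 - 8 = -7 — satisfied.
#2 4A + 5G = 4(1) + 5(8) = 44, not 46 — violated.
#3 E + G = 4 + 8 = 12 — satisfied.
#4 5G - 4A = 5(8) - 4(1) = 36 — satisfied.

The assignment fails constraint 2.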